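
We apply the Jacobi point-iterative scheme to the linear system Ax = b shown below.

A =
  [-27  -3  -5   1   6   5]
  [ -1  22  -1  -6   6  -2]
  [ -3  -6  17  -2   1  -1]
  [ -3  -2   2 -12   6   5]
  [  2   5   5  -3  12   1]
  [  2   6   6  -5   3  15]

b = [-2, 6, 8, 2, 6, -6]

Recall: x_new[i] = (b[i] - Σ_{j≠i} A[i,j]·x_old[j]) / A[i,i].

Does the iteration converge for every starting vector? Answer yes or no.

yes

A = D + L + U where D = diag(-27, 22, 17, -12, 12, 15).
Jacobi: T = -D⁻¹(L+U), T[2,3] = -(-2)/(17) = +0.1176; T[2,2] = 0.
  T[0,:] = [+0.0000 -0.1111 -0.1852 +0.0370 +0.2222 +0.1852]
  T[1,:] = [+0.0455 +0.0000 +0.0455 +0.2727 -0.2727 +0.0909]
  T[2,:] = [+0.1765 +0.3529 +0.0000 +0.1176 -0.0588 +0.0588]
  T[3,:] = [-0.2500 -0.1667 +0.1667 +0.0000 +0.5000 +0.4167]
  T[4,:] = [-0.1667 -0.4167 -0.4167 +0.2500 +0.0000 -0.0833]
  T[5,:] = [-0.1333 -0.4000 -0.4000 +0.3333 -0.2000 +0.0000]
eigenvalue magnitudes: 0.7011, 0.5010, 0.5010, 0.1889, 0.1472, 0.0904.
spectral radius ρ = 0.7011; 0.7011 < 1 ⇒ converges.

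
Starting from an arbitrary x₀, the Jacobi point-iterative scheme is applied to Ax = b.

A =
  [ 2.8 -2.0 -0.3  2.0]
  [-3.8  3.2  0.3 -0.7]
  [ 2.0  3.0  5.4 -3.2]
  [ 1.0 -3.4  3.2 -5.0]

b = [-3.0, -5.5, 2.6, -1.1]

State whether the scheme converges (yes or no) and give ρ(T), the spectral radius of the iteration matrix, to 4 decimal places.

no, ρ = 1.2091

Write A = D+L+U with D = diag(2.8, 3.2, 5.4, -5).
T_J = -D⁻¹(L+U): T[3,0] = -(1)/(-5) = +0.2000; T[3,3] = 0.
  T[0,:] = [+0.0000  +0.7143  +0.1071  -0.7143]
  T[1,:] = [+1.1875  +0.0000  -0.0938  +0.2188]
  T[2,:] = [-0.3704  -0.5556  +0.0000  +0.5926]
  T[3,:] = [+0.2000  -0.6800  +0.6400  +0.0000]
|eigenvalues of T|: 1.2091, 0.8229, 0.8229, 0.1228.
ρ(T) = max|λ| = 1.2091; 1.2091 > 1 ⇒ diverges.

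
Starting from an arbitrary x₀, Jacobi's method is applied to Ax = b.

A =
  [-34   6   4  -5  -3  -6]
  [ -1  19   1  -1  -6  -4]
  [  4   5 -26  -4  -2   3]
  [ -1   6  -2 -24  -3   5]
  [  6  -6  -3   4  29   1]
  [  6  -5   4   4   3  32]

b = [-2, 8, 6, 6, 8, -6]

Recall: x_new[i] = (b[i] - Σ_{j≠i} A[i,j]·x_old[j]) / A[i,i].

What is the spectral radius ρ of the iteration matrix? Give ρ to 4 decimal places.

0.5250

A = D + L + U where D = diag(-34, 19, -26, -24, 29, 32).
Jacobi T = -D⁻¹(L+U): T[0,2] = -(4)/(-34) = +0.1176; T[0,0] = 0.
  T[0,:] = [+0.0000, +0.1765, +0.1176, -0.1471, -0.0882, -0.1765]
  T[1,:] = [+0.0526, +0.0000, -0.0526, +0.0526, +0.3158, +0.2105]
  T[2,:] = [+0.1538, +0.1923, +0.0000, -0.1538, -0.0769, +0.1154]
  T[3,:] = [-0.0417, +0.2500, -0.0833, +0.0000, -0.1250, +0.2083]
  T[4,:] = [-0.2069, +0.2069, +0.1034, -0.1379, +0.0000, -0.0345]
  T[5,:] = [-0.1875, +0.1562, -0.1250, -0.1250, -0.0938, +0.0000]
|λ(T)| sorted: 0.5250, 0.2593, 0.1868, 0.1868, 0.1853, 0.1853.
spectral radius ρ = 0.5250; 0.5250 < 1: convergent.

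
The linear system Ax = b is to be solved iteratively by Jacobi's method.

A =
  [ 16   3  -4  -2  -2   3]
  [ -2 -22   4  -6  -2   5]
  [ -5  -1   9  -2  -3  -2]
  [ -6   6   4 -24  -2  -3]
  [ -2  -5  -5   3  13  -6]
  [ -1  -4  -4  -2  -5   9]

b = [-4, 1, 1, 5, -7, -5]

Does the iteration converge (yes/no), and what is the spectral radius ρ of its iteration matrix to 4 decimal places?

A = D + L + U where D = diag(16, -22, 9, -24, 13, 9).
T_J = -D⁻¹(L+U): T[4,0] = -(-2)/(13) = +0.1538; T[4,4] = 0.
  T[0,:] = [+0.0000  -0.1875  +0.2500  +0.1250  +0.1250  -0.1875]
  T[1,:] = [-0.0909  +0.0000  +0.1818  -0.2727  -0.0909  +0.2273]
  T[2,:] = [+0.5556  +0.1111  +0.0000  +0.2222  +0.3333  +0.2222]
  T[3,:] = [-0.2500  +0.2500  +0.1667  +0.0000  -0.0833  -0.1250]
  T[4,:] = [+0.1538  +0.3846  +0.3846  -0.2308  +0.0000  +0.4615]
  T[5,:] = [+0.1111  +0.4444  +0.4444  +0.2222  +0.5556  +0.0000]
|roots of det(T-λI)|: 0.9068, 0.4720, 0.4720, 0.1931, 0.1841, 0.0105.
spectral radius ρ = 0.9068; 0.9068 < 1: convergent.

yes, ρ = 0.9068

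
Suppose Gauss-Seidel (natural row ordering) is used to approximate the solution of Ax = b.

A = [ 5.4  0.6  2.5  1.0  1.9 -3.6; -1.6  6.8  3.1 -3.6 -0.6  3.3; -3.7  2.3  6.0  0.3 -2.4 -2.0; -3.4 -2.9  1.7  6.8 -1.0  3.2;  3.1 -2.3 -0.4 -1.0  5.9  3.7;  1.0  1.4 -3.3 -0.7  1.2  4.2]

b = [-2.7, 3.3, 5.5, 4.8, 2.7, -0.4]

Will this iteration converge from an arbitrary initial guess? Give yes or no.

Diagonal D = diag(5.4, 6.8, 6, 6.8, 5.9, 4.2); L, U strict lower/upper.
GS T = -(D+L)⁻¹U: row 0 first, T[0,2] = -(2.5)/(5.4) = -0.4630; later rows by forward substitution.
  T[0,:] = [+0.0000  -0.1111  -0.4630  -0.1852  -0.3519  +0.6667]
  T[1,:] = [+0.0000  -0.0261  -0.5648  +0.4858  +0.0054  -0.3284]
  T[2,:] = [+0.0000  -0.0585  -0.0690  -0.3504  +0.1809  +0.8703]
  T[3,:] = [+0.0000  -0.0521  -0.4551  +0.2022  -0.0718  -0.4949]
  T[4,:] = [+0.0000  +0.0354  -0.0587  +0.2972  +0.1871  -1.1303]
  T[5,:] = [+0.0000  -0.0296  +0.1852  -0.4444  +0.1587  +0.8750]
eigenvalue magnitudes: 1.1304, 0.4419, 0.2152, 0.2152, 0.0024, 0.0000.
ρ = 1.1304; 1.1304 > 1: divergent.

no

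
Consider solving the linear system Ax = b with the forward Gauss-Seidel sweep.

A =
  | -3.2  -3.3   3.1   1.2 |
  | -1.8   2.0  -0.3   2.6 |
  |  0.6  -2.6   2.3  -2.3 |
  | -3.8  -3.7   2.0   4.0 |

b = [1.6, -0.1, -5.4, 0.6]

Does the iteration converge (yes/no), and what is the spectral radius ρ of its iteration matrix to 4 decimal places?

no, ρ = 1.3826

Write A = D+L+U with D = diag(-3.2, 2, 2.3, 4).
T_GS = -(D+L)⁻¹U: row 0 first, T[0,1] = -(-3.3)/(-3.2) = -1.0313; later rows by forward substitution.
  T[0,:] = [+0.0000  -1.0313  +0.9688  +0.3750]
  T[1,:] = [+0.0000  -0.9281  +1.0219  -0.9625]
  T[2,:] = [+0.0000  -0.7802  +0.9024  -0.1859]
  T[3,:] = [+0.0000  -1.4481  +1.4143  -0.4411]
|eigenvalues of T|: 1.3826, 0.7795, 0.1364, 0.0000.
spectral radius ρ = 1.3826; 1.3826 > 1 ⇒ diverges.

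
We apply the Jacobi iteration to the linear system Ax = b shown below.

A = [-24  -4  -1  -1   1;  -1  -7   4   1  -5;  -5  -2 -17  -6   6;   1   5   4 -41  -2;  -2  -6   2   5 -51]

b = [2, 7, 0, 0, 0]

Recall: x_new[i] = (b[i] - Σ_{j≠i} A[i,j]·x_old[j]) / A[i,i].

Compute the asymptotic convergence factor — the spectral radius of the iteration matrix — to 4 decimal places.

Write A = D+L+U with D = diag(-24, -7, -17, -41, -51).
T_J = -D⁻¹(L+U): T[2,3] = -(-6)/(-17) = -0.3529; T[2,2] = 0.
  T[0,:] = [+0.0000, -0.1667, -0.0417, -0.0417, +0.0417]
  T[1,:] = [-0.1429, +0.0000, +0.5714, +0.1429, -0.7143]
  T[2,:] = [-0.2941, -0.1176, +0.0000, -0.3529, +0.3529]
  T[3,:] = [+0.0244, +0.1220, +0.0976, +0.0000, -0.0488]
  T[4,:] = [-0.0392, -0.1176, +0.0392, +0.0980, +0.0000]
moduli |λ_i(T)| = 0.3977, 0.2546, 0.2546, 0.1797, 0.1098.
ρ(T) = max|λ| = 0.3977; 0.3977 < 1 ⇒ converges.

0.3977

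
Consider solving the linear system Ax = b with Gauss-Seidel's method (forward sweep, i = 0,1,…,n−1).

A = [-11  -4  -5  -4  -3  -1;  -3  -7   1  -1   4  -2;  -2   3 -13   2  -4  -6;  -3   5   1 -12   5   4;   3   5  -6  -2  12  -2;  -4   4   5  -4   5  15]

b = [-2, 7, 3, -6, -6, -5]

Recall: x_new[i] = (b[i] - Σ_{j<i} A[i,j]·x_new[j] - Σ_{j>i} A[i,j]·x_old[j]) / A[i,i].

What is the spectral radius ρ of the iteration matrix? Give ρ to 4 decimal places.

Diagonal D = diag(-11, -7, -13, -12, 12, 15); L, U strict lower/upper.
Gauss-Seidel: T = -(D+L)⁻¹U, row 0 first, T[0,1] = -(-4)/(-11) = -0.3636; later rows by forward substitution.
  T[0,:] = [+0.0000, -0.3636, -0.4545, -0.3636, -0.2727, -0.0909]
  T[1,:] = [+0.0000, +0.1558, +0.3377, +0.0130, +0.6883, -0.2468]
  T[2,:] = [+0.0000, +0.0919, +0.1479, +0.2128, -0.1069, -0.5045]
  T[3,:] = [+0.0000, +0.1635, +0.2667, +0.1141, +0.7627, +0.2112]
  T[4,:] = [+0.0000, +0.0992, +0.0913, +0.2109, -0.1449, +0.0752]
  T[5,:] = [+0.0000, -0.1586, -0.2199, -0.2112, +0.0311, +0.2410]
moduli |λ_i(T)| = 0.8267, 0.4756, 0.2436, 0.0497, 0.0311, 0.0000.
ρ = 0.8267; 0.8267 < 1, so it converges for any x₀.

0.8267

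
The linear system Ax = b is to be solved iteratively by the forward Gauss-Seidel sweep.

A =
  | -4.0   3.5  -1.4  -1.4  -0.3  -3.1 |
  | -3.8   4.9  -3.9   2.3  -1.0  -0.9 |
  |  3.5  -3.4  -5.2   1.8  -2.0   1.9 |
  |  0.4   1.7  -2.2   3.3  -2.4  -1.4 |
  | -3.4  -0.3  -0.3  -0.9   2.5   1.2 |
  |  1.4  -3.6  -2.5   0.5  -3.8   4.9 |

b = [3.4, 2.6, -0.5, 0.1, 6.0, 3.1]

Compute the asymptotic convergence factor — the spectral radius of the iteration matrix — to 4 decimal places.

1.6243

Write A = D+L+U with D = diag(-4, 4.9, -5.2, 3.3, 2.5, 4.9).
T_GS = -(D+L)⁻¹U: row 0 first, T[0,4] = -(-0.3)/(-4) = -0.0750; later rows by forward substitution.
  T[0,:] = [+0.0000  +0.8750  -0.3500  -0.3500  -0.0750  -0.7750]
  T[1,:] = [+0.0000  +0.6786  +0.5245  -0.7408  +0.1459  -0.4173]
  T[2,:] = [+0.0000  +0.1453  -0.5785  +0.5950  -0.5305  +0.1166]
  T[3,:] = [+0.0000  -0.3588  -0.6134  +0.8207  +0.3075  +0.8109]
  T[4,:] = [+0.0000  +1.1597  -0.7033  -0.1981  -0.0374  -1.2782]
  T[5,:] = [+0.0000  +1.2586  -0.2927  -0.3781  -0.2024  -1.0997]
eigenvalue magnitudes: 1.6243, 0.8588, 0.8588, 0.4437, 0.0452, 0.0000.
ρ = 1.6243; 1.6243 > 1 ⇒ diverges.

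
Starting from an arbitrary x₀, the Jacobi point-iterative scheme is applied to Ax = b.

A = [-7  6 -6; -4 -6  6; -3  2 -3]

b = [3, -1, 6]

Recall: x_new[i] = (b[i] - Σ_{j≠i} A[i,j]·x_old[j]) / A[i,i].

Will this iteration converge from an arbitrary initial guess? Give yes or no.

no

Split A = D + L + U, D = diag(-7, -6, -3).
Jacobi T = -D⁻¹(L+U): T[0,2] = -(-6)/(-7) = -0.8571; T[0,0] = 0.
  T[0,:] = [+0.0000, +0.8571, -0.8571]
  T[1,:] = [-0.6667, +0.0000, +1.0000]
  T[2,:] = [-1.0000, +0.6667, +0.0000]
eigenvalue magnitudes: 1.1665, 0.6389, 0.6389.
ρ(T) = max|λ| = 1.1665; 1.1665 > 1, so it fails to converge.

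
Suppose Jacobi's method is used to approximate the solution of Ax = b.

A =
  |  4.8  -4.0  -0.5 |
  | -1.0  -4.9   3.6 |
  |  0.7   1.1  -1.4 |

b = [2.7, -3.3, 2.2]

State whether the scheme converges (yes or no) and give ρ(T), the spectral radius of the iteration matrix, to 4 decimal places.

Let D = diag(4.8, -4.9, -1.4); L, U the strict triangles.
Jacobi: T = -D⁻¹(L+U), T[0,1] = -(-4)/(4.8) = +0.8333; T[0,0] = 0.
  T[0,:] = [+0.0000, +0.8333, +0.1042]
  T[1,:] = [-0.2041, +0.0000, +0.7347]
  T[2,:] = [+0.5000, +0.7857, +0.0000]
|λ(T)| sorted: 0.8864, 0.5714, 0.5714.
ρ(T) = max|λ| = 0.8864; 0.8864 < 1 ⇒ converges.

yes, ρ = 0.8864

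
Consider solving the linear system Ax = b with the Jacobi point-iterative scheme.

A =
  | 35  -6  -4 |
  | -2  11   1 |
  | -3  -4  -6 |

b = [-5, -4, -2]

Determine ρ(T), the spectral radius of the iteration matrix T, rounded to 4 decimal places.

0.2439

Split A = D + L + U, D = diag(35, 11, -6).
Jacobi T = -D⁻¹(L+U): T[0,2] = -(-4)/(35) = +0.1143; T[0,0] = 0.
  T[0,:] = [+0.0000 +0.1714 +0.1143]
  T[1,:] = [+0.1818 +0.0000 -0.0909]
  T[2,:] = [-0.5000 -0.6667 +0.0000]
|roots of det(T-λI)|: 0.2439, 0.1576, 0.1576.
ρ(T) = max|λ| = 0.2439; 0.2439 < 1, so it converges for any x₀.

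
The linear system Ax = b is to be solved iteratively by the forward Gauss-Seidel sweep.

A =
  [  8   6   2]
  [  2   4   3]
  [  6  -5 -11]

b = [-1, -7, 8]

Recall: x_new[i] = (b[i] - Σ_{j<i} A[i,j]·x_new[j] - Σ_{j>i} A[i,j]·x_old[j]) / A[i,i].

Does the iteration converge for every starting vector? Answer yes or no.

yes

A = D + L + U where D = diag(8, 4, -11).
T_GS = -(D+L)⁻¹U: row 0 first, T[0,2] = -(2)/(8) = -0.2500; later rows by forward substitution.
  T[0,:] = [+0.0000  -0.7500  -0.2500]
  T[1,:] = [+0.0000  +0.3750  -0.6250]
  T[2,:] = [+0.0000  -0.5795  +0.1477]
|λ(T)| sorted: 0.8738, 0.3511, 0.0000.
ρ = 0.8738; 0.8738 < 1 ⇒ converges.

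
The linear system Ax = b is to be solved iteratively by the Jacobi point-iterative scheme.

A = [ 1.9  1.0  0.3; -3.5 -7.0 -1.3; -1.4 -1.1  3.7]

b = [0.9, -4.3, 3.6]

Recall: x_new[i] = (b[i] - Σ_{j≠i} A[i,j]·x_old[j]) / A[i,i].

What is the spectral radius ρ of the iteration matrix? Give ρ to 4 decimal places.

0.5153

Split A = D + L + U, D = diag(1.9, -7, 3.7).
Jacobi: T = -D⁻¹(L+U), T[0,2] = -(0.3)/(1.9) = -0.1579; T[0,0] = 0.
  T[0,:] = [+0.0000 -0.5263 -0.1579]
  T[1,:] = [-0.5000 +0.0000 -0.1857]
  T[2,:] = [+0.3784 +0.2973 +0.0000]
eigenvalue magnitudes: 0.5153, 0.3425, 0.3425.
ρ(T) = max|λ| = 0.5153; 0.5153 < 1: convergent.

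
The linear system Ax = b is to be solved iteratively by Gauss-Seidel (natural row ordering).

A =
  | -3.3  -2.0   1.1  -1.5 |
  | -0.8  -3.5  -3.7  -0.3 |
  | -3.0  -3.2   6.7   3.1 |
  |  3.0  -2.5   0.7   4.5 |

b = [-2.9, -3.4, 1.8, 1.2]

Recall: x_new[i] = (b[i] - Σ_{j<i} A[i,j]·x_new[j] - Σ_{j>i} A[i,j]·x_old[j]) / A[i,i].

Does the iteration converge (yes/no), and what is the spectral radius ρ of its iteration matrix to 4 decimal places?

no, ρ = 1.1311

Split A = D + L + U, D = diag(-3.3, -3.5, 6.7, 4.5).
T_GS = -(D+L)⁻¹U: row 0 first, T[0,2] = -(1.1)/(-3.3) = +0.3333; later rows by forward substitution.
  T[0,:] = [+0.0000 -0.6061 +0.3333 -0.4545]
  T[1,:] = [+0.0000 +0.1385 -1.1333 +0.0182]
  T[2,:] = [+0.0000 -0.2052 -0.3920 -0.6575]
  T[3,:] = [+0.0000 +0.5129 -0.7909 +0.4154]
|λ(T)| sorted: 1.1311, 0.7298, 0.2394, 0.0000.
spectral radius ρ = 1.1311; 1.1311 > 1 ⇒ diverges.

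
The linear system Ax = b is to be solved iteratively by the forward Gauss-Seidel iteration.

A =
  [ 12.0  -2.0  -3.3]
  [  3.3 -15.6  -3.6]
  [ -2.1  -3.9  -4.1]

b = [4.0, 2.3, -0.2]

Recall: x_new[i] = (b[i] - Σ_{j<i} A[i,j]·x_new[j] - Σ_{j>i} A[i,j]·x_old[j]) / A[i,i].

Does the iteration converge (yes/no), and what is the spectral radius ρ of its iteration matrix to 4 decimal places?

yes, ρ = 0.1727

Split A = D + L + U, D = diag(12, -15.6, -4.1).
Gauss-Seidel: T = -(D+L)⁻¹U, row 0 first, T[0,2] = -(-3.3)/(12) = +0.2750; later rows by forward substitution.
  T[0,:] = [+0.0000  +0.1667  +0.2750]
  T[1,:] = [+0.0000  +0.0353  -0.1726]
  T[2,:] = [+0.0000  -0.1189  +0.0233]
|eigenvalues of T|: 0.1727, 0.1141, 0.0000.
ρ(T) = max|λ| = 0.1727; 0.1727 < 1: convergent.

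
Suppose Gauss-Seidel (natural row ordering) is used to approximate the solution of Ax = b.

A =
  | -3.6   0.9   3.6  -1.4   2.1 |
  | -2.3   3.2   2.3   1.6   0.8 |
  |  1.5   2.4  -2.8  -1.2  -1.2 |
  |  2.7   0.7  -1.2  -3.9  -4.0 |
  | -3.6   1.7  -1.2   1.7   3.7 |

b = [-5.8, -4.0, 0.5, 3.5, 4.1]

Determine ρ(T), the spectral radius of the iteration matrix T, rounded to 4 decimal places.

A = D + L + U where D = diag(-3.6, 3.2, -2.8, -3.9, 3.7).
GS T = -(D+L)⁻¹U: row 0 first, T[0,2] = -(3.6)/(-3.6) = +1.0000; later rows by forward substitution.
  T[0,:] = [+0.0000 +0.2500 +1.0000 -0.3889 +0.5833]
  T[1,:] = [+0.0000 +0.1797 +0.0000 -0.7795 +0.1693]
  T[2,:] = [+0.0000 +0.2879 +0.5357 -1.3051 +0.0290]
  T[3,:] = [+0.0000 +0.1167 +0.5275 -0.0076 -0.6003]
  T[4,:] = [+0.0000 +0.2004 +0.9044 -0.4400 +0.7750]
|λ(T)| sorted: 1.3714, 0.9688, 0.9688, 0.0597, 0.0000.
spectral radius ρ = 1.3714; 1.3714 > 1 ⇒ diverges.

1.3714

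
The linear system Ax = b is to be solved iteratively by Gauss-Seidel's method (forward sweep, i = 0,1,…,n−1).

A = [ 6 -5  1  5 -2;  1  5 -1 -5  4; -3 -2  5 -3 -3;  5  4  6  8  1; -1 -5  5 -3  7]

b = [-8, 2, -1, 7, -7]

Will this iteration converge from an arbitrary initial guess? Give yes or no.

A = D + L + U where D = diag(6, 5, 5, 8, 7).
GS T = -(D+L)⁻¹U: row 0 first, T[0,4] = -(-2)/(6) = +0.3333; later rows by forward substitution.
  T[0,:] = [+0.0000 +0.8333 -0.1667 -0.8333 +0.3333]
  T[1,:] = [+0.0000 -0.1667 +0.2333 +1.1667 -0.8667]
  T[2,:] = [+0.0000 +0.4333 -0.0067 +0.5667 +0.4533]
  T[3,:] = [+0.0000 -0.7625 -0.0075 -0.4875 -0.2400]
  T[4,:] = [+0.0000 -0.6363 +0.1444 +0.1006 -0.9981]
eigenvalue magnitudes: 1.2370, 0.6494, 0.6494, 0.0034, 0.0000.
ρ(T) = max|λ| = 1.2370; 1.2370 > 1: divergent.

no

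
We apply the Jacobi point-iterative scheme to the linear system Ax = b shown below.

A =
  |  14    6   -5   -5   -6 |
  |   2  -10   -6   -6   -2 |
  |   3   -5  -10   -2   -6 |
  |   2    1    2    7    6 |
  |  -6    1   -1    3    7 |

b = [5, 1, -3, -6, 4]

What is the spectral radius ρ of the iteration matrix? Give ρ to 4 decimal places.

1.1224

Diagonal D = diag(14, -10, -10, 7, 7); L, U strict lower/upper.
Jacobi T = -D⁻¹(L+U): T[1,0] = -(2)/(-10) = +0.2000; T[1,1] = 0.
  T[0,:] = [+0.0000  -0.4286  +0.3571  +0.3571  +0.4286]
  T[1,:] = [+0.2000  +0.0000  -0.6000  -0.6000  -0.2000]
  T[2,:] = [+0.3000  -0.5000  +0.0000  -0.2000  -0.6000]
  T[3,:] = [-0.2857  -0.1429  -0.2857  +0.0000  -0.8571]
  T[4,:] = [+0.8571  -0.1429  +0.1429  -0.4286  +0.0000]
|λ(T)| sorted: 1.1224, 0.9355, 0.9355, 0.4596, 0.0469.
ρ(T) = max|λ| = 1.1224; 1.1224 > 1: divergent.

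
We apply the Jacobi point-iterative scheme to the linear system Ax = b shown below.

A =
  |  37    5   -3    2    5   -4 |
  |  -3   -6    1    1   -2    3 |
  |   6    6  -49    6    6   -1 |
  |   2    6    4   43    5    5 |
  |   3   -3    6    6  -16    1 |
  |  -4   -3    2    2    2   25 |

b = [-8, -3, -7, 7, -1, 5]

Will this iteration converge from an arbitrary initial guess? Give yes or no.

Diagonal D = diag(37, -6, -49, 43, -16, 25); L, U strict lower/upper.
T_J = -D⁻¹(L+U): T[0,4] = -(5)/(37) = -0.1351; T[0,0] = 0.
  T[0,:] = [+0.0000 -0.1351 +0.0811 -0.0541 -0.1351 +0.1081]
  T[1,:] = [-0.5000 +0.0000 +0.1667 +0.1667 -0.3333 +0.5000]
  T[2,:] = [+0.1224 +0.1224 +0.0000 +0.1224 +0.1224 -0.0204]
  T[3,:] = [-0.0465 -0.1395 -0.0930 +0.0000 -0.1163 -0.1163]
  T[4,:] = [+0.1875 -0.1875 +0.3750 +0.3750 +0.0000 +0.0625]
  T[5,:] = [+0.1600 +0.1200 -0.0800 -0.0800 -0.0800 +0.0000]
eigenvalue magnitudes: 0.5656, 0.3957, 0.2640, 0.2640, 0.1890, 0.0542.
ρ(T) = max|λ| = 0.5656; 0.5656 < 1, so it converges for any x₀.

yes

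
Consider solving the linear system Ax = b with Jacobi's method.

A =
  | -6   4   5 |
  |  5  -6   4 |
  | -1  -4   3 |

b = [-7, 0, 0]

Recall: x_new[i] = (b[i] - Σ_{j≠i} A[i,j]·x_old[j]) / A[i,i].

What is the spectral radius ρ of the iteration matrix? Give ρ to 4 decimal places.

Let D = diag(-6, -6, 3); L, U the strict triangles.
Jacobi: T = -D⁻¹(L+U), T[2,0] = -(-1)/(3) = +0.3333; T[2,2] = 0.
  T[0,:] = [+0.0000  +0.6667  +0.8333]
  T[1,:] = [+0.8333  +0.0000  +0.6667]
  T[2,:] = [+0.3333  +1.3333  +0.0000]
eigenvalue magnitudes: 1.5536, 0.8315, 0.8315.
spectral radius ρ = 1.5536; 1.5536 > 1: divergent.

1.5536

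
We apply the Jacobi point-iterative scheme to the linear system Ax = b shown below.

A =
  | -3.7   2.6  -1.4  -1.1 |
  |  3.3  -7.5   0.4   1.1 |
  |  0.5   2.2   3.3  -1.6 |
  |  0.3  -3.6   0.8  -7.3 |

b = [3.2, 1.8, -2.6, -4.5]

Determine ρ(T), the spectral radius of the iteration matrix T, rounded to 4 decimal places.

Let D = diag(-3.7, -7.5, 3.3, -7.3); L, U the strict triangles.
Jacobi T = -D⁻¹(L+U): T[0,3] = -(-1.1)/(-3.7) = -0.2973; T[0,0] = 0.
  T[0,:] = [+0.0000  +0.7027  -0.3784  -0.2973]
  T[1,:] = [+0.4400  +0.0000  +0.0533  +0.1467]
  T[2,:] = [-0.1515  -0.6667  +0.0000  +0.4848]
  T[3,:] = [+0.0411  -0.4932  +0.1096  +0.0000]
|eigenvalues of T|: 0.7492, 0.3947, 0.3490, 0.3490.
ρ(T) = max|λ| = 0.7492; 0.7492 < 1 ⇒ converges.

0.7492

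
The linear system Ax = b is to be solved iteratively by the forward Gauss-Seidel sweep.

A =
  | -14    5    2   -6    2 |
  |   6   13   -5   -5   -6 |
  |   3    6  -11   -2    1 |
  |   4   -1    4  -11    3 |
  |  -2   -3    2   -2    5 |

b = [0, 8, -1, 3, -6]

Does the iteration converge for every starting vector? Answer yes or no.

Write A = D+L+U with D = diag(-14, 13, -11, -11, 5).
GS T = -(D+L)⁻¹U: row 0 first, T[0,1] = -(5)/(-14) = +0.3571; later rows by forward substitution.
  T[0,:] = [+0.0000  +0.3571  +0.1429  -0.4286  +0.1429]
  T[1,:] = [+0.0000  -0.1648  +0.3187  +0.5824  +0.3956]
  T[2,:] = [+0.0000  +0.0075  +0.2128  +0.0190  +0.3457]
  T[3,:] = [+0.0000  +0.1476  +0.1004  -0.2019  +0.4144]
  T[4,:] = [+0.0000  +0.1000  +0.2034  +0.0897  +0.3220]
|eigenvalues of T|: 0.6818, 0.4531, 0.1290, 0.0684, 0.0000.
spectral radius ρ = 0.6818; 0.6818 < 1 ⇒ converges.

yes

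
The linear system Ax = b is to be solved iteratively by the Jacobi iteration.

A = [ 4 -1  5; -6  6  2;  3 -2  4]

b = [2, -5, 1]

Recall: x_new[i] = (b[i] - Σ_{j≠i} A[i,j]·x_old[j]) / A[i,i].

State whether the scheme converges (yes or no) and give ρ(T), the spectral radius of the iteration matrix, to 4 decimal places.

Let D = diag(4, 6, 4); L, U the strict triangles.
T_J = -D⁻¹(L+U): T[1,2] = -(2)/(6) = -0.3333; T[1,1] = 0.
  T[0,:] = [+0.0000, +0.2500, -1.2500]
  T[1,:] = [+1.0000, +0.0000, -0.3333]
  T[2,:] = [-0.7500, +0.5000, +0.0000]
|λ(T)| sorted: 1.2177, 0.6797, 0.6797.
spectral radius ρ = 1.2177; 1.2177 > 1: divergent.

no, ρ = 1.2177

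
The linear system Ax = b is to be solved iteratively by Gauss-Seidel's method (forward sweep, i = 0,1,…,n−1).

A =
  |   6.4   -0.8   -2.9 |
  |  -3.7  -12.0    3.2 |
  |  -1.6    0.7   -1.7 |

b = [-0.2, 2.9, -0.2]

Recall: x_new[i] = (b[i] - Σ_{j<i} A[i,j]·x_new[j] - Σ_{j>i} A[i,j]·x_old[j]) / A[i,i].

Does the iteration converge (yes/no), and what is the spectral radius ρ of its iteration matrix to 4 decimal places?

yes, ρ = 0.3123

Write A = D+L+U with D = diag(6.4, -12, -1.7).
T_GS = -(D+L)⁻¹U: row 0 first, T[0,1] = -(-0.8)/(6.4) = +0.1250; later rows by forward substitution.
  T[0,:] = [+0.0000 +0.1250 +0.4531]
  T[1,:] = [+0.0000 -0.0385 +0.1270]
  T[2,:] = [+0.0000 -0.1335 -0.3742]
|eigenvalues of T|: 0.3123, 0.1005, 0.0000.
ρ = 0.3123; 0.3123 < 1: convergent.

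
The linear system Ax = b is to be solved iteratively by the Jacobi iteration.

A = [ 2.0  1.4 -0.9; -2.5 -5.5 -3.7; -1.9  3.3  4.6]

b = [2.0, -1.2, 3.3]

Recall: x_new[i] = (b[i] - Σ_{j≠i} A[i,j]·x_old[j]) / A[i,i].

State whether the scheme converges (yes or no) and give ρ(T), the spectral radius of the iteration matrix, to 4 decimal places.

no, ρ = 1.1346

Split A = D + L + U, D = diag(2, -5.5, 4.6).
T_J = -D⁻¹(L+U): T[0,2] = -(-0.9)/(2) = +0.4500; T[0,0] = 0.
  T[0,:] = [+0.0000  -0.7000  +0.4500]
  T[1,:] = [-0.4545  +0.0000  -0.6727]
  T[2,:] = [+0.4130  -0.7174  +0.0000]
eigenvalue magnitudes: 1.1346, 0.7126, 0.4221.
spectral radius ρ = 1.1346; 1.1346 > 1 ⇒ diverges.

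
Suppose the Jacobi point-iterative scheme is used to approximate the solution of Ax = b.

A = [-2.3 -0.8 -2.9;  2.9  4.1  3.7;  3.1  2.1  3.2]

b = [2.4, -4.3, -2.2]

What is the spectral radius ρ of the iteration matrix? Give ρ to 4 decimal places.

Write A = D+L+U with D = diag(-2.3, 4.1, 3.2).
Jacobi: T = -D⁻¹(L+U), T[0,1] = -(-0.8)/(-2.3) = -0.3478; T[0,0] = 0.
  T[0,:] = [+0.0000  -0.3478  -1.2609]
  T[1,:] = [-0.7073  +0.0000  -0.9024]
  T[2,:] = [-0.9688  -0.6562  +0.0000]
moduli |λ_i(T)| = 1.6156, 1.1273, 0.4883.
ρ(T) = max|λ| = 1.6156; 1.6156 > 1, so it fails to converge.

1.6156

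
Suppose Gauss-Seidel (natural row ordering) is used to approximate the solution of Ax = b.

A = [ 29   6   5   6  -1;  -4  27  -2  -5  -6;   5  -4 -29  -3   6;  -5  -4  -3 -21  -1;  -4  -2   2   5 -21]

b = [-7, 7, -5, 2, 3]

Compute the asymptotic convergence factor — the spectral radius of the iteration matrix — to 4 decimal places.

0.1788

Split A = D + L + U, D = diag(29, 27, -29, -21, -21).
GS T = -(D+L)⁻¹U: row 0 first, T[0,4] = -(-1)/(29) = +0.0345; later rows by forward substitution.
  T[0,:] = [+0.0000, -0.2069, -0.1724, -0.2069, +0.0345]
  T[1,:] = [+0.0000, -0.0307, +0.0485, +0.1545, +0.2273]
  T[2,:] = [+0.0000, -0.0314, -0.0364, -0.1604, +0.1815]
  T[3,:] = [+0.0000, +0.0596, +0.0370, +0.0427, -0.1251]
  T[4,:] = [+0.0000, +0.0535, +0.0336, +0.0196, -0.0407]
|roots of det(T-λI)|: 0.1788, 0.1016, 0.0281, 0.0281, 0.0000.
ρ = 0.1788; 0.1788 < 1, so it converges for any x₀.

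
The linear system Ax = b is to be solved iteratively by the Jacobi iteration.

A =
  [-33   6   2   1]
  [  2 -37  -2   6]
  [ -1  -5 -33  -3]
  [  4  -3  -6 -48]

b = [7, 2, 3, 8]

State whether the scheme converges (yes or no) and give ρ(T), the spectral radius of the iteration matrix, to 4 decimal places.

yes, ρ = 0.2035

A = D + L + U where D = diag(-33, -37, -33, -48).
Jacobi: T = -D⁻¹(L+U), T[2,0] = -(-1)/(-33) = -0.0303; T[2,2] = 0.
  T[0,:] = [+0.0000  +0.1818  +0.0606  +0.0303]
  T[1,:] = [+0.0541  +0.0000  -0.0541  +0.1622]
  T[2,:] = [-0.0303  -0.1515  +0.0000  -0.0909]
  T[3,:] = [+0.0833  -0.0625  -0.1250  +0.0000]
|eigenvalues of T|: 0.2035, 0.1528, 0.1528, 0.0089.
ρ(T) = max|λ| = 0.2035; 0.2035 < 1, so it converges for any x₀.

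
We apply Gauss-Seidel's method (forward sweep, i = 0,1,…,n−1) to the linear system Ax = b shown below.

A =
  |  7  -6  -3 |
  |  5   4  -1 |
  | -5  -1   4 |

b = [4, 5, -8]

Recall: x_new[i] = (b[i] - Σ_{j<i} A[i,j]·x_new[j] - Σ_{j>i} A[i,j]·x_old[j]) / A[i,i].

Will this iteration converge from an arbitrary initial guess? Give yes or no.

Let D = diag(7, 4, 4); L, U the strict triangles.
Gauss-Seidel: T = -(D+L)⁻¹U, row 0 first, T[0,1] = -(-6)/(7) = +0.8571; later rows by forward substitution.
  T[0,:] = [+0.0000, +0.8571, +0.4286]
  T[1,:] = [+0.0000, -1.0714, -0.2857]
  T[2,:] = [+0.0000, +0.8036, +0.4643]
|eigenvalues of T|: 0.9036, 0.2964, 0.0000.
spectral radius ρ = 0.9036; 0.9036 < 1, so it converges for any x₀.

yes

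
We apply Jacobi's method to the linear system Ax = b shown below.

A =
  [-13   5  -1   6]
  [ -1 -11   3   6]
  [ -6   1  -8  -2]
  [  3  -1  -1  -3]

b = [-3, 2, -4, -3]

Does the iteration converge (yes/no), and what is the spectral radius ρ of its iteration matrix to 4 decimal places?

Split A = D + L + U, D = diag(-13, -11, -8, -3).
T_J = -D⁻¹(L+U): T[3,2] = -(-1)/(-3) = -0.3333; T[3,3] = 0.
  T[0,:] = [+0.0000  +0.3846  -0.0769  +0.4615]
  T[1,:] = [-0.0909  +0.0000  +0.2727  +0.5455]
  T[2,:] = [-0.7500  +0.1250  +0.0000  -0.2500]
  T[3,:] = [+1.0000  -0.3333  -0.3333  +0.0000]
moduli |λ_i(T)| = 0.8941, 0.4538, 0.4538, 0.2849.
ρ(T) = max|λ| = 0.8941; 0.8941 < 1 ⇒ converges.

yes, ρ = 0.8941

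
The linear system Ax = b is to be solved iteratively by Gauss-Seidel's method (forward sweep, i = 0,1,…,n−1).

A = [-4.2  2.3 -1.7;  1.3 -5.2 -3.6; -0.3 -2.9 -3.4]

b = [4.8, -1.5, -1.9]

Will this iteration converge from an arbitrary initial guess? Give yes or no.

yes

A = D + L + U where D = diag(-4.2, -5.2, -3.4).
T_GS = -(D+L)⁻¹U: row 0 first, T[0,1] = -(2.3)/(-4.2) = +0.5476; later rows by forward substitution.
  T[0,:] = [+0.0000, +0.5476, -0.4048]
  T[1,:] = [+0.0000, +0.1369, -0.7935]
  T[2,:] = [+0.0000, -0.1651, +0.7125]
moduli |λ_i(T)| = 0.8871, 0.0377, 0.0000.
spectral radius ρ = 0.8871; 0.8871 < 1, so it converges for any x₀.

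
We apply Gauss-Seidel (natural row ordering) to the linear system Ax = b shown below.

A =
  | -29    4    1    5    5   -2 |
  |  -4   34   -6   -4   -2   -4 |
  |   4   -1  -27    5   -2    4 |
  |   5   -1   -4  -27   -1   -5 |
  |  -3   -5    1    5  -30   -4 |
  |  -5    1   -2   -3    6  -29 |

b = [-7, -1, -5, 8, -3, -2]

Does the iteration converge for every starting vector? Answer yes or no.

yes

Diagonal D = diag(-29, 34, -27, -27, -30, -29); L, U strict lower/upper.
T_GS = -(D+L)⁻¹U: row 0 first, T[0,4] = -(5)/(-29) = +0.1724; later rows by forward substitution.
  T[0,:] = [+0.0000, +0.1379, +0.0345, +0.1724, +0.1724, -0.0690]
  T[1,:] = [+0.0000, +0.0162, +0.1805, +0.1379, +0.0791, +0.1095]
  T[2,:] = [+0.0000, +0.0198, -0.0016, +0.2056, -0.0515, +0.1339]
  T[3,:] = [+0.0000, +0.0220, -0.0001, -0.0036, -0.0004, -0.2218]
  T[4,:] = [+0.0000, -0.0122, -0.0336, -0.0340, -0.0322, -0.1772]
  T[5,:] = [+0.0000, -0.0294, -0.0066, -0.0458, -0.0301, -0.0073]
eigenvalue magnitudes: 0.1654, 0.1294, 0.0836, 0.0836, 0.0257, 0.0000.
spectral radius ρ = 0.1654; 0.1654 < 1 ⇒ converges.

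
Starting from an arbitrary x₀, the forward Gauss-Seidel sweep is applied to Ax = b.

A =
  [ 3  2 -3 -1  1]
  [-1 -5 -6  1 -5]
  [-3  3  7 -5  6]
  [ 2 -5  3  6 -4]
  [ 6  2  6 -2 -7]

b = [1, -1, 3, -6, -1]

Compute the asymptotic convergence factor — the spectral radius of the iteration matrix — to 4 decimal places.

Split A = D + L + U, D = diag(3, -5, 7, 6, -7).
T_GS = -(D+L)⁻¹U: row 0 first, T[0,2] = -(-3)/(3) = +1.0000; later rows by forward substitution.
  T[0,:] = [+0.0000  -0.6667  +1.0000  +0.3333  -0.3333]
  T[1,:] = [+0.0000  +0.1333  -1.4000  +0.1333  -0.9333]
  T[2,:] = [+0.0000  -0.3429  +1.0286  +0.8000  -0.6000]
  T[3,:] = [+0.0000  +0.5048  -2.0143  -0.4000  +0.3000]
  T[4,:] = [+0.0000  -0.9714  +1.9143  +1.1238  -1.1524]
moduli |λ_i(T)| = 1.3668, 0.9541, 0.9541, 0.2625, 0.0000.
ρ(T) = max|λ| = 1.3668; 1.3668 > 1: divergent.

1.3668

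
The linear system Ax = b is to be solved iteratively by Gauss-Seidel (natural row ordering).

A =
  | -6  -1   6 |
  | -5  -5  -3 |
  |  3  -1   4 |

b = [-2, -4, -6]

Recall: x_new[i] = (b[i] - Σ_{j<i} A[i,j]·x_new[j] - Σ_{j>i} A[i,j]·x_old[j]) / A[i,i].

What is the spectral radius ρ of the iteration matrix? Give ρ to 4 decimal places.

0.9000

Diagonal D = diag(-6, -5, 4); L, U strict lower/upper.
T_GS = -(D+L)⁻¹U: row 0 first, T[0,2] = -(6)/(-6) = +1.0000; later rows by forward substitution.
  T[0,:] = [+0.0000, -0.1667, +1.0000]
  T[1,:] = [+0.0000, +0.1667, -1.6000]
  T[2,:] = [+0.0000, +0.1667, -1.1500]
|roots of det(T-λI)|: 0.9000, 0.0833, 0.0000.
ρ(T) = max|λ| = 0.9000; 0.9000 < 1: convergent.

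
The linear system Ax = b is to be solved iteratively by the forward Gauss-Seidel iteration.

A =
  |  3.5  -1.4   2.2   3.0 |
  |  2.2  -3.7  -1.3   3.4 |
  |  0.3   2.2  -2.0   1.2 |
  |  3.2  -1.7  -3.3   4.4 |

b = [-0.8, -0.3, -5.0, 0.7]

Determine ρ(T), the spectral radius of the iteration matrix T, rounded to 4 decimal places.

Diagonal D = diag(3.5, -3.7, -2, 4.4); L, U strict lower/upper.
Gauss-Seidel: T = -(D+L)⁻¹U, row 0 first, T[0,3] = -(3)/(3.5) = -0.8571; later rows by forward substitution.
  T[0,:] = [+0.0000  +0.4000  -0.6286  -0.8571]
  T[1,:] = [+0.0000  +0.2378  -0.7251  +0.4093]
  T[2,:] = [+0.0000  +0.3216  -0.8919  +0.9216]
  T[3,:] = [+0.0000  +0.0422  -0.4919  +1.4727]
|eigenvalues of T|: 1.2592, 0.2207, 0.2207, 0.0000.
ρ = 1.2592; 1.2592 > 1 ⇒ diverges.

1.2592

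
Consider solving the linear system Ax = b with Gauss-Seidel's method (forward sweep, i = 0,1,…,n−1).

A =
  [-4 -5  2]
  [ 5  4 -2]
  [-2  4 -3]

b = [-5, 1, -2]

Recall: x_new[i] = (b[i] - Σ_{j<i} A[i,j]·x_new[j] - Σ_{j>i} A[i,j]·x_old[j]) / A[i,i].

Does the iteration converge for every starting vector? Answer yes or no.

Diagonal D = diag(-4, 4, -3); L, U strict lower/upper.
T_GS = -(D+L)⁻¹U: row 0 first, T[0,2] = -(2)/(-4) = +0.5000; later rows by forward substitution.
  T[0,:] = [+0.0000 -1.2500 +0.5000]
  T[1,:] = [+0.0000 +1.5625 -0.1250]
  T[2,:] = [+0.0000 +2.9167 -0.5000]
|eigenvalues of T|: 1.3672, 0.3047, 0.0000.
spectral radius ρ = 1.3672; 1.3672 > 1: divergent.

no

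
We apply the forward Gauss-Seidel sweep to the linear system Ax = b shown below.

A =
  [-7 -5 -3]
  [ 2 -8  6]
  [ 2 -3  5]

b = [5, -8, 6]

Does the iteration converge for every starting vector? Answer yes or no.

Diagonal D = diag(-7, -8, 5); L, U strict lower/upper.
Gauss-Seidel: T = -(D+L)⁻¹U, row 0 first, T[0,1] = -(-5)/(-7) = -0.7143; later rows by forward substitution.
  T[0,:] = [+0.0000, -0.7143, -0.4286]
  T[1,:] = [+0.0000, -0.1786, +0.6429]
  T[2,:] = [+0.0000, +0.1786, +0.5571]
|λ(T)| sorted: 0.6894, 0.3108, 0.0000.
spectral radius ρ = 0.6894; 0.6894 < 1 ⇒ converges.

yes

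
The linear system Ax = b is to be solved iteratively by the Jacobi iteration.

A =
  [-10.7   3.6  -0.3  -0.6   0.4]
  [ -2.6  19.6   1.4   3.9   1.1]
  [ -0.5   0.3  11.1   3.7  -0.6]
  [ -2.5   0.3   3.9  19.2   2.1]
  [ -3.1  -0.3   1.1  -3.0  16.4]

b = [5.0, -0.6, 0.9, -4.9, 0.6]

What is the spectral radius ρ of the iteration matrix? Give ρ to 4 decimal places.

0.3547

Split A = D + L + U, D = diag(-10.7, 19.6, 11.1, 19.2, 16.4).
T_J = -D⁻¹(L+U): T[0,1] = -(3.6)/(-10.7) = +0.3364; T[0,0] = 0.
  T[0,:] = [+0.0000 +0.3364 -0.0280 -0.0561 +0.0374]
  T[1,:] = [+0.1327 +0.0000 -0.0714 -0.1990 -0.0561]
  T[2,:] = [+0.0450 -0.0270 +0.0000 -0.3333 +0.0541]
  T[3,:] = [+0.1302 -0.0156 -0.2031 +0.0000 -0.1094]
  T[4,:] = [+0.1890 +0.0183 -0.0671 +0.1829 +0.0000]
|roots of det(T-λI)|: 0.3547, 0.2159, 0.1846, 0.1846, 0.1158.
ρ = 0.3547; 0.3547 < 1 ⇒ converges.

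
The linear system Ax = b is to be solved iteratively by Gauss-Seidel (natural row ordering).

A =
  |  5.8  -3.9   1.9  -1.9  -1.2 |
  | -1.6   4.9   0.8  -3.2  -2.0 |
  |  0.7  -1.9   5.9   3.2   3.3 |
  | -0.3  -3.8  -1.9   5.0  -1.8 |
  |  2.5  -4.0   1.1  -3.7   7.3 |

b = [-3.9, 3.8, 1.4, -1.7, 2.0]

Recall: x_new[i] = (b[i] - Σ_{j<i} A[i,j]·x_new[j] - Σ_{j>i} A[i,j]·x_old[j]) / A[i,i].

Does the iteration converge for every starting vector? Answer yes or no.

no

Diagonal D = diag(5.8, 4.9, 5.9, 5, 7.3); L, U strict lower/upper.
T_GS = -(D+L)⁻¹U: row 0 first, T[0,4] = -(-1.2)/(5.8) = +0.2069; later rows by forward substitution.
  T[0,:] = [+0.0000 +0.6724 -0.3276 +0.3276 +0.2069]
  T[1,:] = [+0.0000 +0.2196 -0.2702 +0.7600 +0.4757]
  T[2,:] = [+0.0000 -0.0091 -0.0482 -0.3365 -0.4307]
  T[3,:] = [+0.0000 +0.2038 -0.2433 +0.4694 +0.5703]
  T[4,:] = [+0.0000 -0.0053 -0.1520 +0.5929 +0.5438]
|eigenvalues of T|: 1.3239, 0.1960, 0.1682, 0.1682, 0.0000.
spectral radius ρ = 1.3239; 1.3239 > 1 ⇒ diverges.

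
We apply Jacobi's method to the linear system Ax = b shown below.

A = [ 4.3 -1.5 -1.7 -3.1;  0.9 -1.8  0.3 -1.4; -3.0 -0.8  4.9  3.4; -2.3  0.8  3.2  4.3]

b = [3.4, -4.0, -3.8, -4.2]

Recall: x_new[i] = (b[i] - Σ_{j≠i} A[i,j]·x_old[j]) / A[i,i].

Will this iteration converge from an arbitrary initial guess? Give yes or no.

Diagonal D = diag(4.3, -1.8, 4.9, 4.3); L, U strict lower/upper.
Jacobi T = -D⁻¹(L+U): T[0,2] = -(-1.7)/(4.3) = +0.3953; T[0,0] = 0.
  T[0,:] = [+0.0000, +0.3488, +0.3953, +0.7209]
  T[1,:] = [+0.5000, +0.0000, +0.1667, -0.7778]
  T[2,:] = [+0.6122, +0.1633, +0.0000, -0.6939]
  T[3,:] = [+0.5349, -0.1860, -0.7442, +0.0000]
|λ(T)| sorted: 1.3466, 0.9073, 0.5715, 0.1323.
ρ(T) = max|λ| = 1.3466; 1.3466 > 1 ⇒ diverges.

no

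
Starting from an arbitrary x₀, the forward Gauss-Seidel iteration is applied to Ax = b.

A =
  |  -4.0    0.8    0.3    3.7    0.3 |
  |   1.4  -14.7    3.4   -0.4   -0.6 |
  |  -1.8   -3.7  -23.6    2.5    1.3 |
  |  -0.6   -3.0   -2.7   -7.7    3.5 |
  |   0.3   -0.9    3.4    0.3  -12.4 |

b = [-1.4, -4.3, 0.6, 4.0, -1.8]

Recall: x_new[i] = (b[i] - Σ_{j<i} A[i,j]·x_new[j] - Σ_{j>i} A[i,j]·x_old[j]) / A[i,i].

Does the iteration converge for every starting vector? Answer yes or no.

yes

Let D = diag(-4, -14.7, -23.6, -7.7, -12.4); L, U the strict triangles.
Gauss-Seidel: T = -(D+L)⁻¹U, row 0 first, T[0,3] = -(3.7)/(-4) = +0.9250; later rows by forward substitution.
  T[0,:] = [+0.0000 +0.2000 +0.0750 +0.9250 +0.0750]
  T[1,:] = [+0.0000 +0.0190 +0.2384 +0.0609 -0.0337]
  T[2,:] = [+0.0000 -0.0182 -0.0431 +0.0258 +0.0546]
  T[3,:] = [+0.0000 -0.0166 -0.0836 -0.1049 +0.4427]
  T[4,:] = [+0.0000 -0.0019 -0.0293 +0.0225 +0.0300]
|eigenvalues of T|: 0.1548, 0.0763, 0.0763, 0.0598, 0.0000.
spectral radius ρ = 0.1548; 0.1548 < 1 ⇒ converges.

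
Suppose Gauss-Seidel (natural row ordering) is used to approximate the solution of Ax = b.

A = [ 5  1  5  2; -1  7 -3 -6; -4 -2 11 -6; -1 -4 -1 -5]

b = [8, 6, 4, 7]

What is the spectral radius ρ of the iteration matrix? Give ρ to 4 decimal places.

0.7591

Write A = D+L+U with D = diag(5, 7, 11, -5).
GS T = -(D+L)⁻¹U: row 0 first, T[0,3] = -(2)/(5) = -0.4000; later rows by forward substitution.
  T[0,:] = [+0.0000  -0.2000  -1.0000  -0.4000]
  T[1,:] = [+0.0000  -0.0286  +0.2857  +0.8000]
  T[2,:] = [+0.0000  -0.0779  -0.3117  +0.5455]
  T[3,:] = [+0.0000  +0.0784  +0.0338  -0.6691]
eigenvalue magnitudes: 0.7591, 0.2924, 0.0421, 0.0000.
ρ = 0.7591; 0.7591 < 1: convergent.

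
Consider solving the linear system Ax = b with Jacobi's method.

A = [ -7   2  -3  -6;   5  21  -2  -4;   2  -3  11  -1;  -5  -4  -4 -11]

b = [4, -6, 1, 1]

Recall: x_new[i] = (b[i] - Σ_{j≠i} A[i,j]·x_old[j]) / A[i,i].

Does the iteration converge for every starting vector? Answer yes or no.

yes

Let D = diag(-7, 21, 11, -11); L, U the strict triangles.
Jacobi: T = -D⁻¹(L+U), T[2,3] = -(-1)/(11) = +0.0909; T[2,2] = 0.
  T[0,:] = [+0.0000  +0.2857  -0.4286  -0.8571]
  T[1,:] = [-0.2381  +0.0000  +0.0952  +0.1905]
  T[2,:] = [-0.1818  +0.2727  +0.0000  +0.0909]
  T[3,:] = [-0.4545  -0.3636  -0.3636  +0.0000]
|roots of det(T-λI)|: 0.6878, 0.5079, 0.5079, 0.1318.
spectral radius ρ = 0.6878; 0.6878 < 1 ⇒ converges.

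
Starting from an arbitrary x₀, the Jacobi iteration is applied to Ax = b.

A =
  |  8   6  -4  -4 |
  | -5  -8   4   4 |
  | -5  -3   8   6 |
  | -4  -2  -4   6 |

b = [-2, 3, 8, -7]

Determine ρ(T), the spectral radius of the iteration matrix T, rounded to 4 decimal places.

Write A = D+L+U with D = diag(8, -8, 8, 6).
Jacobi: T = -D⁻¹(L+U), T[0,1] = -(6)/(8) = -0.7500; T[0,0] = 0.
  T[0,:] = [+0.0000 -0.7500 +0.5000 +0.5000]
  T[1,:] = [-0.6250 +0.0000 +0.5000 +0.5000]
  T[2,:] = [+0.6250 +0.3750 +0.0000 -0.7500]
  T[3,:] = [+0.6667 +0.3333 +0.6667 +0.0000]
eigenvalue magnitudes: 1.3033, 0.6673, 0.5527, 0.5527.
spectral radius ρ = 1.3033; 1.3033 > 1: divergent.

1.3033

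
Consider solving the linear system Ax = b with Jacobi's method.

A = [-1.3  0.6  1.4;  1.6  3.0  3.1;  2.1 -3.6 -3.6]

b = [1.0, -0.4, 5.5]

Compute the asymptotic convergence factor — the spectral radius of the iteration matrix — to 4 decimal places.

1.2830

Let D = diag(-1.3, 3, -3.6); L, U the strict triangles.
Jacobi: T = -D⁻¹(L+U), T[2,0] = -(2.1)/(-3.6) = +0.5833; T[2,2] = 0.
  T[0,:] = [+0.0000 +0.4615 +1.0769]
  T[1,:] = [-0.5333 +0.0000 -1.0333]
  T[2,:] = [+0.5833 -1.0000 +0.0000]
|eigenvalues of T|: 1.2830, 1.0666, 0.2164.
spectral radius ρ = 1.2830; 1.2830 > 1, so it fails to converge.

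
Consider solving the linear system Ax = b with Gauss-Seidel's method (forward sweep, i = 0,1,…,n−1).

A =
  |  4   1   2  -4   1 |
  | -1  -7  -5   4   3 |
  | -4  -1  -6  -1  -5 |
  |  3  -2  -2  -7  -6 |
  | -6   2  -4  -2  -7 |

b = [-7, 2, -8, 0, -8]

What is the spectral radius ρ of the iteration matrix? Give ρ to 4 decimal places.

Let D = diag(4, -7, -6, -7, -7); L, U the strict triangles.
T_GS = -(D+L)⁻¹U: row 0 first, T[0,4] = -(1)/(4) = -0.2500; later rows by forward substitution.
  T[0,:] = [+0.0000 -0.2500 -0.5000 +1.0000 -0.2500]
  T[1,:] = [+0.0000 +0.0357 -0.6429 +0.4286 +0.4643]
  T[2,:] = [+0.0000 +0.1607 +0.4405 -0.9048 -0.7440]
  T[3,:] = [+0.0000 -0.1633 -0.1565 +0.5646 -0.8844]
  T[4,:] = [+0.0000 +0.1793 +0.0379 -0.3790 +1.0248]
|roots of det(T-λI)|: 1.4177, 0.5648, 0.1652, 0.1652, 0.0000.
ρ = 1.4177; 1.4177 > 1, so it fails to converge.

1.4177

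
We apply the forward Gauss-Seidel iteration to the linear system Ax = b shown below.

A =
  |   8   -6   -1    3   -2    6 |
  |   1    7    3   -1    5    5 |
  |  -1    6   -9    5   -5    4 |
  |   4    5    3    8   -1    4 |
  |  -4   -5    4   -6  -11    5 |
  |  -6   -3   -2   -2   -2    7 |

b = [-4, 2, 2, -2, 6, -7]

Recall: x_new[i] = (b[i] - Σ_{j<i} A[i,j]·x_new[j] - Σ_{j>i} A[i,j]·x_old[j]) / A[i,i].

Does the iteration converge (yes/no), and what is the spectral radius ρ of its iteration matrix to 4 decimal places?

no, ρ = 1.4329

A = D + L + U where D = diag(8, 7, -9, 8, -11, 7).
Gauss-Seidel: T = -(D+L)⁻¹U, row 0 first, T[0,1] = -(-6)/(8) = +0.7500; later rows by forward substitution.
  T[0,:] = [+0.0000  +0.7500  +0.1250  -0.3750  +0.2500  -0.7500]
  T[1,:] = [+0.0000  -0.1071  -0.4464  +0.1964  -0.7500  -0.6071]
  T[2,:] = [+0.0000  -0.1548  -0.3115  +0.7282  -1.0833  +0.1230]
  T[3,:] = [+0.0000  -0.2500  +0.3333  -0.2083  +0.8750  +0.2083]
  T[4,:] = [+0.0000  -0.1439  -0.1376  +0.4255  -0.6212  +0.9343]
  T[5,:] = [+0.0000  +0.4402  -0.1173  +0.0329  -0.3442  -0.5414]
|roots of det(T-λI)|: 1.4329, 0.7465, 0.7465, 0.2476, 0.0440, 0.0000.
ρ(T) = max|λ| = 1.4329; 1.4329 > 1: divergent.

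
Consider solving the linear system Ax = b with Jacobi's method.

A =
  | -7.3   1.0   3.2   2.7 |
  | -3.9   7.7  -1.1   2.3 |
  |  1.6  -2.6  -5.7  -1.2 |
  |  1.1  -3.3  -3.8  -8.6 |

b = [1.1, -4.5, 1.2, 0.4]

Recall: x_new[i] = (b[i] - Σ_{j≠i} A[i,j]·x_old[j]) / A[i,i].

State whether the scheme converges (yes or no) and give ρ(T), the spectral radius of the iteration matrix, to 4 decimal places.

Split A = D + L + U, D = diag(-7.3, 7.7, -5.7, -8.6).
Jacobi: T = -D⁻¹(L+U), T[1,0] = -(-3.9)/(7.7) = +0.5065; T[1,1] = 0.
  T[0,:] = [+0.0000 +0.1370 +0.4384 +0.3699]
  T[1,:] = [+0.5065 +0.0000 +0.1429 -0.2987]
  T[2,:] = [+0.2807 -0.4561 +0.0000 -0.2105]
  T[3,:] = [+0.1279 -0.3837 -0.4419 +0.0000]
|λ(T)| sorted: 0.8724, 0.4867, 0.4867, 0.2164.
spectral radius ρ = 0.8724; 0.8724 < 1: convergent.

yes, ρ = 0.8724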